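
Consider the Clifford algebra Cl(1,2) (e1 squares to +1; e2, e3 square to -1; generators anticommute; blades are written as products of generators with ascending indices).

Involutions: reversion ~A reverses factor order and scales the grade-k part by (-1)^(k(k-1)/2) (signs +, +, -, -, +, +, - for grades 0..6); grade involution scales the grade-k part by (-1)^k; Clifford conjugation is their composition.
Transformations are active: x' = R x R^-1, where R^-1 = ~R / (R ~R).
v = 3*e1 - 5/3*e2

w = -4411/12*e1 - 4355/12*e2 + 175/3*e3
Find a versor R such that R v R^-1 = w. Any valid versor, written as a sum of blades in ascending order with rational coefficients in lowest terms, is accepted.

R = v + w = -4375/12*e1 - 4375/12*e2 + 175/3*e3 works: the equal norms (56/9) guarantee its sandwich swaps v into w.
Answer: -4375/12*e1 - 4375/12*e2 + 175/3*e3


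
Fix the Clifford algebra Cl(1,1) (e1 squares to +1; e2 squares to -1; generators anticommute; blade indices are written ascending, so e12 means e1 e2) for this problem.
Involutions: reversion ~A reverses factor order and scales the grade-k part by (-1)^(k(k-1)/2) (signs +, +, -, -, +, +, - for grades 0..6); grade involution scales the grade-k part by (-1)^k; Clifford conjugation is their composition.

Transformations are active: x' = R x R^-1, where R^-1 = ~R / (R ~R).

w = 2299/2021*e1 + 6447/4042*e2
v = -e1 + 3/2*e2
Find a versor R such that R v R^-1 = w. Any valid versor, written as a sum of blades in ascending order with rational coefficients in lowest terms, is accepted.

Since q(v) = q(w) = -5/4, the sum R = v + w = 278/2021*e1 + 6255/2021*e2 does the job whenever invertible.
Answer: 278/2021*e1 + 6255/2021*e2


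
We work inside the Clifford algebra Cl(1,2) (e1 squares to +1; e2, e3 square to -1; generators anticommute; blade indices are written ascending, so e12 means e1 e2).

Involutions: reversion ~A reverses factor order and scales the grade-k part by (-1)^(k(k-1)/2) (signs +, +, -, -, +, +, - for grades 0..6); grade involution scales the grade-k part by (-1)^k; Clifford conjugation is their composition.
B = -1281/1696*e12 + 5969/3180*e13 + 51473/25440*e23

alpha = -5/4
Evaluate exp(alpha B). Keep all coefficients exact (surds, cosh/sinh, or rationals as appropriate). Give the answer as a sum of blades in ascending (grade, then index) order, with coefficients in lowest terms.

B^2 term by term: the squares give (-1281/1696)^2*(e12)^2 + (5969/3180)^2*(e13)^2 + (51473/25440)^2*(e23)^2 = 1640961/2876416*(+1) + 35628961/10112400*(+1) + 2649469729/647193600*(-1) = 0 (each basis 2-blade squares to minus the product of its generators' squares); cross terms between blades sharing an index anticommute and cancel. So B^2 = 0.
B^2 = 0, so the series closes: exp(alpha B) = 1 + alpha B (parabolic case).
Answer: 1 + 6405/6784*e12 - 5969/2544*e13 - 51473/20352*e23


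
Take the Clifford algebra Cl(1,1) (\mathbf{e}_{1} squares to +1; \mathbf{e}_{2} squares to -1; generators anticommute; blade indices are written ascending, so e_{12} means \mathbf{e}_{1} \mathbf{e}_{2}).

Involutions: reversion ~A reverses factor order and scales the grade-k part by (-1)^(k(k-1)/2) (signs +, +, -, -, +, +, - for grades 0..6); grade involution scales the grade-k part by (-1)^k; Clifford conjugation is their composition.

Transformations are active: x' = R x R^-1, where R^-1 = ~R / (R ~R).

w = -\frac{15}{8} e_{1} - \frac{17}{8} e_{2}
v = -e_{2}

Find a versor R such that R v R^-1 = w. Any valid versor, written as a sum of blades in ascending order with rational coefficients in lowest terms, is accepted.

Key observation: q(v) = q(w) = -1 (sandwiches preserve the norm), so R = v + w = -\frac{15}{8} e_{1} - \frac{25}{8} e_{2} works whenever it is invertible — the component of v along it is kept and (v - w)/2 reverses, sending v to w.
Answer: -\frac{15}{8} e_{1} - \frac{25}{8} e_{2}


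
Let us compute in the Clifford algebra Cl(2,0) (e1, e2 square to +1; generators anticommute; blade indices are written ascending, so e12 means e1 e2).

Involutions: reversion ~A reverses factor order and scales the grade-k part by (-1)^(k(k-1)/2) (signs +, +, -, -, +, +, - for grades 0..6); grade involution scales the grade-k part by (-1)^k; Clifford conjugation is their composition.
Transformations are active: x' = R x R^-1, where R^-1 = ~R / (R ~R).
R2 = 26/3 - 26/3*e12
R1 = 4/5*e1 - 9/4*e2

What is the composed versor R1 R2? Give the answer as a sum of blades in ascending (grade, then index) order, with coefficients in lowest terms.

Distribute over the terms of R1 (each basis-blade product reordered to ascending indices, repeated generators contracted through their squares):
(4/5*e1) R2 = 104/15*e1 - 104/15*e2
(-9/4*e2) R2 = -39/2*e1 - 39/2*e2
Summing the partial products and collecting blades:
Answer: -377/30*e1 - 793/30*e2


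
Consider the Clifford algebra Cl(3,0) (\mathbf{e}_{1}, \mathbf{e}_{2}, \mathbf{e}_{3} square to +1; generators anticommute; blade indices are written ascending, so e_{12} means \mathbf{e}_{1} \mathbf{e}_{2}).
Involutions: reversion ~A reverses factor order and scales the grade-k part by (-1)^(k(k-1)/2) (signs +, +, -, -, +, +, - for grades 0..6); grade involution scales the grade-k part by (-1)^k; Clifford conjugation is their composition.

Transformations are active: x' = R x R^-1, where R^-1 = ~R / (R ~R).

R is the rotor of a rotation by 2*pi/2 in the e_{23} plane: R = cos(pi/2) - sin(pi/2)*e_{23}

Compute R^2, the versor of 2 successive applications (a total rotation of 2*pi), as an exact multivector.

The rotor phase is half the rotation angle and phases add under composition, so 2 steps in the e_{23} plane accumulate phase 2*(pi/2) = \pi: R^2 = cos(\pi) - sin(\pi)*e_{23}.
cos(\pi) = -1 and sin(\pi) = 0, so R^2 = -1. The total rotation 2*pi is 1 full turn, so every vector returns to itself, yet the rotor is -1, on the OTHER sheet of the double cover (an odd number of 2*pi turns).
Answer: -1


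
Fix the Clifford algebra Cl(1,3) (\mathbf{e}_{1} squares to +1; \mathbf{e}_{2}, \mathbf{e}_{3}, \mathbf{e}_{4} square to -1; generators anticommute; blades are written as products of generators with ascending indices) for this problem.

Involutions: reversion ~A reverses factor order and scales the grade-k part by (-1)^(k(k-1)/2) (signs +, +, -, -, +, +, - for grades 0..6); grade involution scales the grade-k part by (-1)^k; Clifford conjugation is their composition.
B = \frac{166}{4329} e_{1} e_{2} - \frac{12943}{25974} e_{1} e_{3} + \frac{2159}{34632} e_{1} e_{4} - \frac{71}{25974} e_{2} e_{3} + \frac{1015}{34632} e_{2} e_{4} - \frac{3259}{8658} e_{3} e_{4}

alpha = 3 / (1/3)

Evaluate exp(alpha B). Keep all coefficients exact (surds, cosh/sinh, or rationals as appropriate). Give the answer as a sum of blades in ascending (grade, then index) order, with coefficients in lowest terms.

B^2 term by term: the squares give (\frac{166}{4329})^2*(e_{1} e_{2})^2 + (-\frac{12943}{25974})^2*(e_{1} e_{3})^2 + (\frac{2159}{34632})^2*(e_{1} e_{4})^2 + (-\frac{71}{25974})^2*(e_{2} e_{3})^2 + (\frac{1015}{34632})^2*(e_{2} e_{4})^2 + (-\frac{3259}{8658})^2*(e_{3} e_{4})^2 = \frac{27556}{18740241}*(+1) + \frac{167521249}{674648676}*(+1) + \frac{4661281}{1199375424}*(+1) + \frac{5041}{674648676}*(-1) + \frac{1030225}{1199375424}*(-1) + \frac{10621081}{74960964}*(-1) = \frac{1}{9} (each basis 2-blade squares to minus the product of its generators' squares); cross terms between blades sharing an index anticommute and cancel; the commuting (index-disjoint) pairs give grade-4 terms 2*c*c'*(blade product), which cancel blade by blade — e_{1} e_{2} e_{3} e_{4}: -\frac{540994}{18740241} + \frac{13137145}{449765784} - \frac{153289}{449765784} = 0 — confirming B is simple. So B^2 = \frac{1}{9}.
B^2 = \frac{1}{9} — the positive square puts this in the hyperbolic regime; l = \frac{1}{3}, alpha*l = 3, so exp(alpha B) = cosh(3) + (sinh(3)/(\frac{1}{3}))*B = \cosh{\left(3 \right)} + (3 \sinh{\left(3 \right)})*B.
Answer: \cosh{\left(3 \right)} + \frac{166 \sinh{\left(3 \right)}}{1443} e_{1} e_{2} - \frac{12943 \sinh{\left(3 \right)}}{8658} e_{1} e_{3} + \frac{2159 \sinh{\left(3 \right)}}{11544} e_{1} e_{4} - \frac{71 \sinh{\left(3 \right)}}{8658} e_{2} e_{3} + \frac{1015 \sinh{\left(3 \right)}}{11544} e_{2} e_{4} - \frac{3259 \sinh{\left(3 \right)}}{2886} e_{3} e_{4}


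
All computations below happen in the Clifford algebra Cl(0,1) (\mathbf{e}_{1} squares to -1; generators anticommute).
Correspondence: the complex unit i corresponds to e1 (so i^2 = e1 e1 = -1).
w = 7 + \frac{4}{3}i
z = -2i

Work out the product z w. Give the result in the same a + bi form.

In blades: z = -2 e_{1}, w = 7 + \frac{4}{3} e_{1}.
Distribute z over w term by term (generator squares from the signature, products reordered to ascending indices): (-2 e_{1})*w = \frac{8}{3} - 14 e_{1}.
Sum: \frac{8}{3} - 14 e_{1}; translating back through the correspondence:
Answer: \frac{8}{3} - 14i


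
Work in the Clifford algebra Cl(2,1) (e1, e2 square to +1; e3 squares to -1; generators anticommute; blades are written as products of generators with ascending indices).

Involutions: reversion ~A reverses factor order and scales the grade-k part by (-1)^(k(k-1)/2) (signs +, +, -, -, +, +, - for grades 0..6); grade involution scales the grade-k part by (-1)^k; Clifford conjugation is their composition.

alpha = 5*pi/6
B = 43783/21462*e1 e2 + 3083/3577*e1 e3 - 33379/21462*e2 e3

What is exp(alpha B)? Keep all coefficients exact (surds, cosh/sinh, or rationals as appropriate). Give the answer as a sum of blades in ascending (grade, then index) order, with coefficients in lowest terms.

B^2 term by term: the squares give (43783/21462)^2*(e1 e2)^2 + (3083/3577)^2*(e1 e3)^2 + (-33379/21462)^2*(e2 e3)^2 = 1916951089/460617444*(-1) + 9504889/12794929*(+1) + 1114157641/460617444*(+1) = -1 (each basis 2-blade squares to minus the product of its generators' squares); cross terms between blades sharing an index anticommute and cancel. So B^2 = -1.
B^2 = -1 — the negative square puts this in the circular regime; l = 1, alpha*l = 5*pi/6, so exp(alpha B) = cos(5*pi/6) + (sin(5*pi/6)/1)*B = -sqrt(3)/2 + (1/2)*B.
Answer: -sqrt(3)/2 + 43783/42924*e1 e2 + 3083/7154*e1 e3 - 33379/42924*e2 e3


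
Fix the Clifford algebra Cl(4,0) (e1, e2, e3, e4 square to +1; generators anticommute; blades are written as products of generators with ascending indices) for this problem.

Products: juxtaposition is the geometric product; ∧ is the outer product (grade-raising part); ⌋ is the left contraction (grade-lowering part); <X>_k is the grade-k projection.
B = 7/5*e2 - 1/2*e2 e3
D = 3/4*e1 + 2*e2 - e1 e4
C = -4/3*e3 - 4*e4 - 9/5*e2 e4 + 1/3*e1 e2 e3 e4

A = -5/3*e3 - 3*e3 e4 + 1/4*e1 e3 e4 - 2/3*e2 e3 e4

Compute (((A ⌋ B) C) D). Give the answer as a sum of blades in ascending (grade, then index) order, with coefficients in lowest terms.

step 1: -5/6*e2
step 2: 3/2*e4 + 10/9*e2 e3 + 10/3*e2 e4 + 5/18*e1 e3 e4
step 3: 3/2*e1 - 5/2*e3 - 20/3*e4 - 10/3*e1 e2 - 9/8*e1 e4 - 3*e2 e4 + 5/24*e3 e4 + 5/6*e1 e2 e3 + 5/2*e1 e2 e4 - 5/9*e1 e2 e3 e4
Answer: 3/2*e1 - 5/2*e3 - 20/3*e4 - 10/3*e1 e2 - 9/8*e1 e4 - 3*e2 e4 + 5/24*e3 e4 + 5/6*e1 e2 e3 + 5/2*e1 e2 e4 - 5/9*e1 e2 e3 e4


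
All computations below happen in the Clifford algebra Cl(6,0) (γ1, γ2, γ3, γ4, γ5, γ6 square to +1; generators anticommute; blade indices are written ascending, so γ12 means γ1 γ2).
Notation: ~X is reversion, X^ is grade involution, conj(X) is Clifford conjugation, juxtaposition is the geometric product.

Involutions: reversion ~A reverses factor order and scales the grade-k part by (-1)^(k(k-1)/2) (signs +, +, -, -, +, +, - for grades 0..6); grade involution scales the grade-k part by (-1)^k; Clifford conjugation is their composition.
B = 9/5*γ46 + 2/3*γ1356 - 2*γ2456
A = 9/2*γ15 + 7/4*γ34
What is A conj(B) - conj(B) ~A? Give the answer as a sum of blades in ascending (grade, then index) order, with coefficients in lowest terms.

first term: -3/20*γ36 - 9*γ1246 + 104/15*γ1456 - 7/2*γ2356
second term: -123/20*γ36 - 9*γ1246 - 139/15*γ1456 - 7/2*γ2356
Answer: 6*γ36 + 81/5*γ1456


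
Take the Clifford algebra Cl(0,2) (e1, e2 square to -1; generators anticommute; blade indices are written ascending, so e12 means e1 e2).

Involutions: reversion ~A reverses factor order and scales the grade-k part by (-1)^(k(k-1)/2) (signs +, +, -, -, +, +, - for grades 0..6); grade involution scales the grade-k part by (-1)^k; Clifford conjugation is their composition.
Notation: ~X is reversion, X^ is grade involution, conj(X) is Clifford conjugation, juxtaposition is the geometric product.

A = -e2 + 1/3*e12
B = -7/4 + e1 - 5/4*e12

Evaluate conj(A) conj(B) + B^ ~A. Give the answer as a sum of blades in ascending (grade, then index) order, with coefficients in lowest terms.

first term: 5/12 + 5/4*e1 - 17/12*e2 + 19/12*e12
second term: -5/12 - 5/4*e1 + 17/12*e2 + 19/12*e12
Answer: 19/6*e12


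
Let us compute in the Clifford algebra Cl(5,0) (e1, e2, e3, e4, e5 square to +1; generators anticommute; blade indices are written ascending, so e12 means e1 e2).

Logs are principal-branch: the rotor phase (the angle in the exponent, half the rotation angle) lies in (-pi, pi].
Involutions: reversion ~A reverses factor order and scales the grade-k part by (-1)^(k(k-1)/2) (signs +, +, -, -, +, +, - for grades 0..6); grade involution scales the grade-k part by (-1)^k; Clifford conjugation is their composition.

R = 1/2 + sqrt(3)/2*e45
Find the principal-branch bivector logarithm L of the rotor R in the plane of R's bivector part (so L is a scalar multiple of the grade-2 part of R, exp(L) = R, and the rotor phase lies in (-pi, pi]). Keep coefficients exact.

The scalar part of R is 1/2, which fixes the principal-branch rotor phase; the unit plane is then the bivector part divided by the sine of that phase, and L is that plane scaled by the phase.
Concretely: cos(phase) = 1/2 gives phase = ±pi/3, and since phase/sin(phase) is even the sign is immaterial: L = (phase/sin(phase)) * <R>_2 = (2*sqrt(3)*pi/9) * <R>_2.
Answer: pi/3*e45


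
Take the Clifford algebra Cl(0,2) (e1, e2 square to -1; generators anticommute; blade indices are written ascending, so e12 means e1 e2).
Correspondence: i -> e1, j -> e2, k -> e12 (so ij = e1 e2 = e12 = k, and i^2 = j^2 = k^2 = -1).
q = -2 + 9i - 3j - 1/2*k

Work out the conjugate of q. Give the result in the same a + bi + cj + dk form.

In blades: q = -2 + 9*e1 - 3*e2 - 1/2*e12.
Conjugation here is Clifford conjugation: the scalar is fixed and the grade-1 and grade-2 blades all flip sign, giving -2 - 9*e1 + 3*e2 + 1/2*e12; translating back:
Answer: -2 - 9i + 3j + 1/2*k


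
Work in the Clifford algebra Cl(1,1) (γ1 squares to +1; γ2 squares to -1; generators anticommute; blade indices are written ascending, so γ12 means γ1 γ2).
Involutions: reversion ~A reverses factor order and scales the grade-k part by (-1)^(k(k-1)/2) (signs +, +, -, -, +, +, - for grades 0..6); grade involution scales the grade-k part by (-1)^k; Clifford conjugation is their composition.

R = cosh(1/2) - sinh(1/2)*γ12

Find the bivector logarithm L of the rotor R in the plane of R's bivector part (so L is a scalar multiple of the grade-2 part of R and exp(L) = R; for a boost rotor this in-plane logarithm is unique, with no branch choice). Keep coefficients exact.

The scalar part of R is cosh(1/2), so cosh pins the rapidity up to sign — the sign comes from the bivector part; dividing that part by sinh of the rapidity yields the plane, and the in-plane L = rapidity * plane is unique because the two sign choices cancel.
Concretely: cosh(rapidity) = cosh(1/2) gives rapidity = ±1/2, and since rapidity/sinh(rapidity) is even the sign is immaterial: L = (rapidity/sinh(rapidity)) * <R>_2 = (1/(2*sinh(1/2))) * <R>_2.
Answer: -1/2*γ12


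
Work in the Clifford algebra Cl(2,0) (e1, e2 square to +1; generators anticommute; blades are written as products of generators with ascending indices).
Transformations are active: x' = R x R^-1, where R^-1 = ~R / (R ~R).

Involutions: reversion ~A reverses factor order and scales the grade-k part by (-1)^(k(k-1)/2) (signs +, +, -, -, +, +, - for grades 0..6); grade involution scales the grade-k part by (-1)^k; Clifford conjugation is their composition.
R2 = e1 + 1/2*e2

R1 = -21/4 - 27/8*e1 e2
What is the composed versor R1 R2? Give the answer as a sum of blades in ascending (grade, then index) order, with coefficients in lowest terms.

Distribute over the terms of R1 (each basis-blade product reordered to ascending indices, repeated generators contracted through their squares):
(-21/4) R2 = -21/4*e1 - 21/8*e2
(-27/8*e1 e2) R2 = -27/16*e1 + 27/8*e2
Summing the partial products and collecting blades:
Answer: -111/16*e1 + 3/4*e2


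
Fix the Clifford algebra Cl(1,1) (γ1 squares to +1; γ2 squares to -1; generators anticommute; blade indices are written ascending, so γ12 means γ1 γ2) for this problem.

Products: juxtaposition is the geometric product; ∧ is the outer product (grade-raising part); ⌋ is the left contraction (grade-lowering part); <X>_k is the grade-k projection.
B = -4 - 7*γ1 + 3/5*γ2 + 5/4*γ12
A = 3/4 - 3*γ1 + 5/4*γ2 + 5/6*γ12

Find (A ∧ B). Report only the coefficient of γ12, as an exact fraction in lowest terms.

step 1: -3 + 27/4*γ1 - 91/20*γ2 + 1093/240*γ12
Answer: 1093/240


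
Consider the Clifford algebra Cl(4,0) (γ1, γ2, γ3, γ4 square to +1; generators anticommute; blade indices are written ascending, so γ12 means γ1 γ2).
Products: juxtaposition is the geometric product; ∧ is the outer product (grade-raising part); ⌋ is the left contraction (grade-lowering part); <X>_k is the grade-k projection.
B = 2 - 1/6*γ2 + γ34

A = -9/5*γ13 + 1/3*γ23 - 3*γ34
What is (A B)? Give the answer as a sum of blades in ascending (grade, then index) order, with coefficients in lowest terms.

step 1: 3 + 1/18*γ3 - 18/5*γ13 - 9/5*γ14 + 2/3*γ23 + 1/3*γ24 - 6*γ34 - 3/10*γ123 + 1/2*γ234
Answer: 3 + 1/18*γ3 - 18/5*γ13 - 9/5*γ14 + 2/3*γ23 + 1/3*γ24 - 6*γ34 - 3/10*γ123 + 1/2*γ234


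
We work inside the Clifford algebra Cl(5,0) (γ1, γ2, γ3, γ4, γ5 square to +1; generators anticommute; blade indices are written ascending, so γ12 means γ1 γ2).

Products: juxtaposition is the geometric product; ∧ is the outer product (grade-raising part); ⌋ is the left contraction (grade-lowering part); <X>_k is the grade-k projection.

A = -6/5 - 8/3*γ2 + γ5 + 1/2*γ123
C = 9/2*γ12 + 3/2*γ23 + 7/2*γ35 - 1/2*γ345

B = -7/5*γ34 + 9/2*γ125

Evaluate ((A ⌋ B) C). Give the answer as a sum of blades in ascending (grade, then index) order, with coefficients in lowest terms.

step 1: 9/2*γ12 + 12*γ15 + 42/25*γ34 - 27/5*γ125
step 2: -81/4 + 1257/50*γ5 - 141/4*γ13 - 63/25*γ24 + 54*γ25 - 147/25*γ45 + 189/10*γ123 - 6*γ134 - 81/10*γ135 + 513/50*γ1234 + 135/4*γ1235 - 9/4*γ12345
Answer: -81/4 + 1257/50*γ5 - 141/4*γ13 - 63/25*γ24 + 54*γ25 - 147/25*γ45 + 189/10*γ123 - 6*γ134 - 81/10*γ135 + 513/50*γ1234 + 135/4*γ1235 - 9/4*γ12345


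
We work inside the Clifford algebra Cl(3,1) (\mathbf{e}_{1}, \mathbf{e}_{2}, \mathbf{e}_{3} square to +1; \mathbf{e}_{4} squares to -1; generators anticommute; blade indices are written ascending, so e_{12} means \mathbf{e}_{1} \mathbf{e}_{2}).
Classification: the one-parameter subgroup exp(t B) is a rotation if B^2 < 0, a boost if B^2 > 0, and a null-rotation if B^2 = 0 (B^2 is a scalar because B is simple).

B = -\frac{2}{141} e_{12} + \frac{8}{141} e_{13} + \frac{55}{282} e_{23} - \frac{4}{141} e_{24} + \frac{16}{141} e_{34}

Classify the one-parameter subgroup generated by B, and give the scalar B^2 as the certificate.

B^2 term by term: the squares give (-\frac{2}{141})^2*(e_{12})^2 + (\frac{8}{141})^2*(e_{13})^2 + (\frac{55}{282})^2*(e_{23})^2 + (-\frac{4}{141})^2*(e_{24})^2 + (\frac{16}{141})^2*(e_{34})^2 = \frac{4}{19881}*(-1) + \frac{64}{19881}*(-1) + \frac{3025}{79524}*(-1) + \frac{16}{19881}*(+1) + \frac{256}{19881}*(+1) = -\frac{1}{36} (each basis 2-blade squares to minus the product of its generators' squares); cross terms between blades sharing an index anticommute and cancel; the commuting (index-disjoint) pairs give grade-4 terms 2*c*c'*(blade product), which cancel blade by blade — e_{1234}: -\frac{64}{19881} + \frac{64}{19881} = 0 — confirming B is simple. So B^2 = -\frac{1}{36}.
Answer: rotation, certificate B^2 = -\frac{1}{36}. B^2 = -\frac{1}{36} is basis-independent, so its sign is the whole story.


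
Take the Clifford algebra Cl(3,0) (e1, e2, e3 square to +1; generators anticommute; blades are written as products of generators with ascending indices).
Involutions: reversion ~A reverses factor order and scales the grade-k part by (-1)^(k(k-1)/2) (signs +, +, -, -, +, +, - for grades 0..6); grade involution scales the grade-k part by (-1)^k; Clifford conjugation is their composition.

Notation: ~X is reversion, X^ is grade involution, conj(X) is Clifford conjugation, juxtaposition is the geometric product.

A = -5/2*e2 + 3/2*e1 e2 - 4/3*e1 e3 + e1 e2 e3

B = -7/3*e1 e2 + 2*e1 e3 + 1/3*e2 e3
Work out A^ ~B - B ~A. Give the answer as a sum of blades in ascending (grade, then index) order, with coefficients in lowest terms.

first term: -37/6 - 37/6*e1 + 2*e2 + 3/2*e3 - 4/9*e1 e2 - 1/2*e1 e3 - 1/9*e2 e3 + 5*e1 e2 e3
second term: -37/6 + 37/6*e1 - 2*e2 - 3/2*e3 + 4/9*e1 e2 + 1/2*e1 e3 + 1/9*e2 e3 + 5*e1 e2 e3
Answer: -37/3*e1 + 4*e2 + 3*e3 - 8/9*e1 e2 - e1 e3 - 2/9*e2 e3


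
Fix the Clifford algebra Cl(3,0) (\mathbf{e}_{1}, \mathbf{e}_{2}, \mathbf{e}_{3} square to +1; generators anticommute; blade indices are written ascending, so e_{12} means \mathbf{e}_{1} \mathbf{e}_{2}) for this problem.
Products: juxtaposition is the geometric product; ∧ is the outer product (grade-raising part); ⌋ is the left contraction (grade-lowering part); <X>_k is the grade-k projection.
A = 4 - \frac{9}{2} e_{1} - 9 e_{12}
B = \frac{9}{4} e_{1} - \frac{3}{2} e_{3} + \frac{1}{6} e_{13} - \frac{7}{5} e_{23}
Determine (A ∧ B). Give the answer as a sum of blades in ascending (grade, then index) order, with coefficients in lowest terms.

step 1: 9 e_{1} - 6 e_{3} + \frac{89}{12} e_{13} - \frac{28}{5} e_{23} + \frac{99}{5} e_{123}
Answer: 9 e_{1} - 6 e_{3} + \frac{89}{12} e_{13} - \frac{28}{5} e_{23} + \frac{99}{5} e_{123}


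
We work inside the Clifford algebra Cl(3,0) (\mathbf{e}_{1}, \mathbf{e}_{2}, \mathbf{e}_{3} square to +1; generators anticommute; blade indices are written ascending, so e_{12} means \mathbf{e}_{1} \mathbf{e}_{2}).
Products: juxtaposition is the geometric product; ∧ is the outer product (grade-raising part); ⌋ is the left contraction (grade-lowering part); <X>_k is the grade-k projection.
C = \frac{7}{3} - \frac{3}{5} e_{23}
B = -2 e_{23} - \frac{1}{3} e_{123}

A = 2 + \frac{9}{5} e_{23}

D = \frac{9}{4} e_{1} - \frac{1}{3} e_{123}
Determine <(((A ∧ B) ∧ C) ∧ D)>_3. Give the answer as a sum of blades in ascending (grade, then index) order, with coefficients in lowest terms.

step 1: -4 e_{23} - \frac{2}{3} e_{123}
step 2: -\frac{28}{3} e_{23} - \frac{14}{9} e_{123}
step 3: -21 e_{123}
step 4: -21 e_{123}
Answer: -21 e_{123}


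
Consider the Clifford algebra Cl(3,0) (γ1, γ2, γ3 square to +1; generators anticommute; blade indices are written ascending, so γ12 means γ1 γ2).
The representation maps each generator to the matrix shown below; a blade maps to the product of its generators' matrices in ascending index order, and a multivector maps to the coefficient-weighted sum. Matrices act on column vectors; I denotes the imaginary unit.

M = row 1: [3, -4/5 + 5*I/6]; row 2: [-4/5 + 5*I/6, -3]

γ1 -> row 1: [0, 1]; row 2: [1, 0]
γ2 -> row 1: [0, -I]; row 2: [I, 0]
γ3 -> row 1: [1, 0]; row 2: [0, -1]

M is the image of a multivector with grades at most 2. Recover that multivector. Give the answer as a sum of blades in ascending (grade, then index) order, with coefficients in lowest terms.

Method: 1, rho(γ1), rho(γ2), rho(γ3) form a trace-orthogonal basis of the 2x2 complex matrices (tr(X Y) = 2 if X = Y, else 0), so M = m0*1 + m1*rho(γ1) + m2*rho(γ2) + m3*rho(γ3) with m0 = tr(M)/2 = 0, m1 = tr(M rho(γ1))/2 = -4/5 + 5*I/6, m2 = tr(M rho(γ2))/2 = 0, m3 = tr(M rho(γ3))/2 = 3.
Multiplying table entries, the bivector images are rho(γ12) = I*rho(γ3), rho(γ13) = -I*rho(γ2), rho(γ23) = I*rho(γ1); with real blade coefficients the real parts of m0..m3 are the coefficients of 1, γ1, γ2, γ3 and the imaginary parts give the bivectors (γ23: Im m1, γ13: -Im m2, γ12: Im m3).
Answer: -4/5*γ1 + 3*γ3 + 5/6*γ23


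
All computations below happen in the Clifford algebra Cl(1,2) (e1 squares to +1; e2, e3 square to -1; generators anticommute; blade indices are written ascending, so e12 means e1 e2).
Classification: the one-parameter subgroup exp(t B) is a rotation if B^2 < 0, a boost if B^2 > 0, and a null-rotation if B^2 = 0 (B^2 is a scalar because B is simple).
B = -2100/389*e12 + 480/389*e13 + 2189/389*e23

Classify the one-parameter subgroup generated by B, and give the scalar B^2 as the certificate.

B^2 term by term: the squares give (-2100/389)^2*(e12)^2 + (480/389)^2*(e13)^2 + (2189/389)^2*(e23)^2 = 4410000/151321*(+1) + 230400/151321*(+1) + 4791721/151321*(-1) = -1 (each basis 2-blade squares to minus the product of its generators' squares); cross terms between blades sharing an index anticommute and cancel. So B^2 = -1.
Answer: rotation, certificate B^2 = -1. One invariant decides it: the square -1 survives every conjugation, and its sign is exactly the classification.


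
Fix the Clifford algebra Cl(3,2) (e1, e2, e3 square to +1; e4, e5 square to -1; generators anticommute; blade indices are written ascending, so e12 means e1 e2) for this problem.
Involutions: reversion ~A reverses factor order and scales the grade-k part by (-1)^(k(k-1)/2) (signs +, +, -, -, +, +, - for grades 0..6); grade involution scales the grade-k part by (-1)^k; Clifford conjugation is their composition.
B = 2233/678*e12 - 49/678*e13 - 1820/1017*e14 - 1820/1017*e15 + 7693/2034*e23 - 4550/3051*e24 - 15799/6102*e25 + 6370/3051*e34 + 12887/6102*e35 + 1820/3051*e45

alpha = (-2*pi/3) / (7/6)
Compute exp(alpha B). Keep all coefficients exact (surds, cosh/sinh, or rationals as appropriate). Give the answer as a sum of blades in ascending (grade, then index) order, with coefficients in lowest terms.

B^2 term by term: the squares give (2233/678)^2*(e12)^2 + (-49/678)^2*(e13)^2 + (-1820/1017)^2*(e14)^2 + (-1820/1017)^2*(e15)^2 + (7693/2034)^2*(e23)^2 + (-4550/3051)^2*(e24)^2 + (-15799/6102)^2*(e25)^2 + (6370/3051)^2*(e34)^2 + (12887/6102)^2*(e35)^2 + (1820/3051)^2*(e45)^2 = 4986289/459684*(-1) + 2401/459684*(-1) + 3312400/1034289*(+1) + 3312400/1034289*(+1) + 59182249/4137156*(-1) + 20702500/9308601*(+1) + 249608401/37234404*(+1) + 40576900/9308601*(+1) + 166074769/37234404*(+1) + 3312400/9308601*(-1) = -49/36 (each basis 2-blade squares to minus the product of its generators' squares); cross terms between blades sharing an index anticommute and cancel; the commuting (index-disjoint) pairs give grade-4 terms 2*c*c'*(blade product), which cancel blade by blade — e1234: 14224210/1034289 - 222950/1034289 - 14001260/1034289 = 0; e1235: 28776671/2068578 - 774151/2068578 - 14001260/1034289 = 0; e1245: 4064060/1034289 - 28754180/3102867 + 16562000/3102867 = 0; e1345: -89180/1034289 + 23454340/3102867 - 23186800/3102867 = 0; e2345: 14001260/3102867 + 58635850/9308601 - 100639630/9308601 = 0 — confirming B is simple. So B^2 = -49/36.
B^2 = -49/36 — since the square is negative, the closed form is circular: l = 7/6, alpha*l = -2*pi/3, so exp(alpha B) = cos(-2*pi/3) + (sin(-2*pi/3)/(7/6))*B = -1/2 + (-3*sqrt(3)/7)*B.
Answer: -1/2 - 319*sqrt(3)/226*e12 + 7*sqrt(3)/226*e13 + 260*sqrt(3)/339*e14 + 260*sqrt(3)/339*e15 - 1099*sqrt(3)/678*e23 + 650*sqrt(3)/1017*e24 + 2257*sqrt(3)/2034*e25 - 910*sqrt(3)/1017*e34 - 1841*sqrt(3)/2034*e35 - 260*sqrt(3)/1017*e45


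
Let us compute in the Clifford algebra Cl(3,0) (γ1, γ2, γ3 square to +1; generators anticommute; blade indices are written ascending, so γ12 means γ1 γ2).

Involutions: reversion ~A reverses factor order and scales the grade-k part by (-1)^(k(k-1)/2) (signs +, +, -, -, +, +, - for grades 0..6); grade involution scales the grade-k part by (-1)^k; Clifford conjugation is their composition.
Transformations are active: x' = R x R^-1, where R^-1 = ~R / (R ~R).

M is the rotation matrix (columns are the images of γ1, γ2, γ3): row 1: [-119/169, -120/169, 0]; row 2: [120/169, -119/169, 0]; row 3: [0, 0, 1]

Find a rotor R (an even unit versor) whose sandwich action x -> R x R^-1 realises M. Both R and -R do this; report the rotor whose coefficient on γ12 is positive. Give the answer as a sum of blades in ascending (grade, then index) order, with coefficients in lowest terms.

Method: write R = a + b12*γ12 + b13*γ13 + b23*γ23 with a^2 + b12^2 + b13^2 + b23^2 = 1 (so R^-1 = ~R). Expanding the columns R e_j ~R gives tr M = 4a^2 - 1 and, from the antisymmetric part, M21 - M12 = -4a*b12, M13 - M31 = 4a*b13, M32 - M23 = -4a*b23.
Here tr M = -69/169, so a^2 = (1 + tr M)/4 = 25/169 and a = ±5/13. Taking a = 5/13: M21 - M12 = 240/169, M13 - M31 = 0, M32 - M23 = 0, giving b12 = -12/13, b13 = 0, b23 = 0, i.e. R = 5/13 - 12/13*γ12.
Its γ12 coefficient is negative, so report the other preimage -R.
Answer: -5/13 + 12/13*γ12. Recall the cover is two-to-one: with M of trace -69/169, both preimages act alike, and the stated γ12 sign chooses the sheet.


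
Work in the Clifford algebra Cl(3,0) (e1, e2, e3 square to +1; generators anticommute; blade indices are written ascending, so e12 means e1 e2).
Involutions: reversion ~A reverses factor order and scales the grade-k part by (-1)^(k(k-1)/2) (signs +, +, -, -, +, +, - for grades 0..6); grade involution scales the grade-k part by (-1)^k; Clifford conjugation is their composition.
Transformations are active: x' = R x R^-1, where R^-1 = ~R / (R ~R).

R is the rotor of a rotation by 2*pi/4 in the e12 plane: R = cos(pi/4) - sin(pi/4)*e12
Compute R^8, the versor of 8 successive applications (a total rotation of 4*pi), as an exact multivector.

Because a rotor carries half the rotation angle, composing 8 copies of this e12-plane rotor multiplies the phase: 8*(pi/4) = 2*pi, hence R^8 = cos(2*pi) - sin(2*pi)*e12.
cos(2*pi) = 1 and sin(2*pi) = 0, so R^8 = 1. The total rotation 4*pi is 2 full turns, so every vector returns to itself, yet the rotor is +1, back on the identity sheet (an even number of 2*pi turns).
Answer: 1


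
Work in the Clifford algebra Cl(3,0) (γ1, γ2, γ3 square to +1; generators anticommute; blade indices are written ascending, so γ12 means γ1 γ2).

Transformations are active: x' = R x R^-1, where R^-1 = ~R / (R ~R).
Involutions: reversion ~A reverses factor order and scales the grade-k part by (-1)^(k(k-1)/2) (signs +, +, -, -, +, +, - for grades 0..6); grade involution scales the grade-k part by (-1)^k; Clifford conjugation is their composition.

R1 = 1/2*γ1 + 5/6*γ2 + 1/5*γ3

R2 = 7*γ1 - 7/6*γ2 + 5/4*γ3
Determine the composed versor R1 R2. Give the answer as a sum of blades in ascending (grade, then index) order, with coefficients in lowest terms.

Distribute over the terms of R1 (each basis-blade product reordered to ascending indices, repeated generators contracted through their squares):
(1/2*γ1) R2 = 7/2 - 7/12*γ12 + 5/8*γ13
(5/6*γ2) R2 = -35/36 - 35/6*γ12 + 25/24*γ23
(1/5*γ3) R2 = 1/4 - 7/5*γ13 + 7/30*γ23
Summing the partial products and collecting blades:
Answer: 25/9 - 77/12*γ12 - 31/40*γ13 + 51/40*γ23


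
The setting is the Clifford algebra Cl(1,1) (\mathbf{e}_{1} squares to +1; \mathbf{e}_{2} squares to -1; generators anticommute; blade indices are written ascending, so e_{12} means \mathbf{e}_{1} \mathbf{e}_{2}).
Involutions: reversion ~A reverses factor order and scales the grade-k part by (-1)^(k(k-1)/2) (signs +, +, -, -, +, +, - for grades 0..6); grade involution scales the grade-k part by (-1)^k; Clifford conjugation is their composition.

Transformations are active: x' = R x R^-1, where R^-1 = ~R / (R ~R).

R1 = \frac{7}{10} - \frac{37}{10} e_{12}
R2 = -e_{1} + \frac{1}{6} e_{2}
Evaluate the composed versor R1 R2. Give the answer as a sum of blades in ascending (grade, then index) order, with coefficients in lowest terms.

Distribute over the terms of R1 (each basis-blade product reordered to ascending indices, repeated generators contracted through their squares):
(\frac{7}{10}) R2 = -\frac{7}{10} e_{1} + \frac{7}{60} e_{2}
(-\frac{37}{10} e_{12}) R2 = \frac{37}{60} e_{1} - \frac{37}{10} e_{2}
Summing the partial products and collecting blades:
Answer: -\frac{1}{12} e_{1} - \frac{43}{12} e_{2}


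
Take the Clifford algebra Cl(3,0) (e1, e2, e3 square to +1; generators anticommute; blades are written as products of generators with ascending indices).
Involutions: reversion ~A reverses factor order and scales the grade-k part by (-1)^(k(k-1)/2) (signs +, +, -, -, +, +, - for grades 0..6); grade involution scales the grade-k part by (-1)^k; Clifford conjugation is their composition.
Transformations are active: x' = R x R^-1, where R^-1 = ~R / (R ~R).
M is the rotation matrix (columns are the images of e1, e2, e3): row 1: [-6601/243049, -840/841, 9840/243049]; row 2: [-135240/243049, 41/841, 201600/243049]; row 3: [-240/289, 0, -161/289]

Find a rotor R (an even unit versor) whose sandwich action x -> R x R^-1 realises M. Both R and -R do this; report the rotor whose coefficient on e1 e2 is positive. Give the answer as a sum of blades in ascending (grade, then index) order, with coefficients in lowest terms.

Method: write R = a + b12*e1 e2 + b13*e1 e3 + b23*e2 e3 with a^2 + b12^2 + b13^2 + b23^2 = 1 (so R^-1 = ~R). Expanding the columns R e_j ~R gives tr M = 4a^2 - 1 and, from the antisymmetric part, M21 - M12 = -4a*b12, M13 - M31 = 4a*b13, M32 - M23 = -4a*b23.
Here tr M = -130153/243049, so a^2 = (1 + tr M)/4 = 28224/243049 and a = ±168/493. Taking a = 168/493: M21 - M12 = 107520/243049, M13 - M31 = 211680/243049, M32 - M23 = -201600/243049, giving b12 = -160/493, b13 = 315/493, b23 = 300/493, i.e. R = 168/493 - 160/493*e1 e2 + 315/493*e1 e3 + 300/493*e2 e3.
Its e1 e2 coefficient is negative, so report the other preimage -R.
Answer: -168/493 + 160/493*e1 e2 - 315/493*e1 e3 - 300/493*e2 e3. Note: both R and -R realise this M (trace -130153/243049); the covering map identifies them, and the e1 e2-coefficient sign is the tie-breaker.


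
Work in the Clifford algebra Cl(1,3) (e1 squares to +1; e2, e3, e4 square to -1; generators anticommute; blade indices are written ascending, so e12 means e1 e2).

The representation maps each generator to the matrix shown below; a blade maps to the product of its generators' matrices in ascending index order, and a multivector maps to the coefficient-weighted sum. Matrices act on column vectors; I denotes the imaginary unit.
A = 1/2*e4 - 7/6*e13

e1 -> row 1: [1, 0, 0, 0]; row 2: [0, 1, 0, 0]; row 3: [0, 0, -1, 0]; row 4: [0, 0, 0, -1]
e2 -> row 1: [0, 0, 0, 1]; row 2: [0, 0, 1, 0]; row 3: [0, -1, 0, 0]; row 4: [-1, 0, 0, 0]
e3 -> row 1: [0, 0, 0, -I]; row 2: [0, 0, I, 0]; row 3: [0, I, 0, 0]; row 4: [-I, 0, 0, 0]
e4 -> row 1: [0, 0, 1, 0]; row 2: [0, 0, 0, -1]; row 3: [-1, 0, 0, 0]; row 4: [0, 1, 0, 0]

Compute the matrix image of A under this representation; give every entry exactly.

Bivector images (products of the table entries): rho(e13) = rho(e1)rho(e3) = row 1: [0, 0, 0, -I]; row 2: [0, 0, I, 0]; row 3: [0, -I, 0, 0]; row 4: [I, 0, 0, 0].
M = (1/2)*rho(e4) + (-7/6)*rho(e13), summed entrywise:
Answer: row 1: [0, 0, 1/2, 7*I/6]; row 2: [0, 0, -7*I/6, -1/2]; row 3: [-1/2, 7*I/6, 0, 0]; row 4: [-7*I/6, 1/2, 0, 0]


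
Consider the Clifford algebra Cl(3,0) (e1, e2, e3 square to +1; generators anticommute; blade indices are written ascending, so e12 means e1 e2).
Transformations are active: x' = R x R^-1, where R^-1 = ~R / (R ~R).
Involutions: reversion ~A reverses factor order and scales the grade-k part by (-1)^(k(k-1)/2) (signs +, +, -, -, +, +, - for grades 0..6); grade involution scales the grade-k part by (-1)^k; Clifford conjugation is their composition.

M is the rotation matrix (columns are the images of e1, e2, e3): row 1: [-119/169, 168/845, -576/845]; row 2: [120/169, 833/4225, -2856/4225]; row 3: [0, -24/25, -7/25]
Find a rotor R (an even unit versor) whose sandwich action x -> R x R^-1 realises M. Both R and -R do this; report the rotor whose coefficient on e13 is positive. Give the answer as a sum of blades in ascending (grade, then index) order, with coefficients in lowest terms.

Method: write R = a + b12*e12 + b13*e13 + b23*e23 with a^2 + b12^2 + b13^2 + b23^2 = 1 (so R^-1 = ~R). Expanding the columns R e_j ~R gives tr M = 4a^2 - 1 and, from the antisymmetric part, M21 - M12 = -4a*b12, M13 - M31 = 4a*b13, M32 - M23 = -4a*b23.
Here tr M = -133/169, so a^2 = (1 + tr M)/4 = 9/169 and a = ±3/13. Taking a = 3/13: M21 - M12 = 432/845, M13 - M31 = -576/845, M32 - M23 = -48/169, giving b12 = -36/65, b13 = -48/65, b23 = 4/13, i.e. R = 3/13 - 36/65*e12 - 48/65*e13 + 4/13*e23.
Its e13 coefficient is negative, so report the other preimage -R.
Answer: -3/13 + 36/65*e12 + 48/65*e13 - 4/13*e23. Key observation: the double cover Spin(3) -> SO(3) sends R and -R to the same matrix (trace -133/169 here), so the stated sign of the e13 coefficient is what selects one sheet.


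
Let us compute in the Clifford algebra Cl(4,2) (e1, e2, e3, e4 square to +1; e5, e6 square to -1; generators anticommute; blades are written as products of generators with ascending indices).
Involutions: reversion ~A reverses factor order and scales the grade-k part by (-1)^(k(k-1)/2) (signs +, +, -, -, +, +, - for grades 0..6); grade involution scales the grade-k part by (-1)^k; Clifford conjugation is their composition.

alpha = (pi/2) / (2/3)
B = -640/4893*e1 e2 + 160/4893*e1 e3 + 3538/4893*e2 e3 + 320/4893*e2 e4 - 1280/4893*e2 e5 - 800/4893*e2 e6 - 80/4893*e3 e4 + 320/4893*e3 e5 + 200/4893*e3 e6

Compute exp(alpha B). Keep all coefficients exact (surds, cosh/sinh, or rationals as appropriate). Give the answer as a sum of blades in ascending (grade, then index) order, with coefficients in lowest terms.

B^2 term by term: the squares give (-640/4893)^2*(e1 e2)^2 + (160/4893)^2*(e1 e3)^2 + (3538/4893)^2*(e2 e3)^2 + (320/4893)^2*(e2 e4)^2 + (-1280/4893)^2*(e2 e5)^2 + (-800/4893)^2*(e2 e6)^2 + (-80/4893)^2*(e3 e4)^2 + (320/4893)^2*(e3 e5)^2 + (200/4893)^2*(e3 e6)^2 = 409600/23941449*(-1) + 25600/23941449*(-1) + 12517444/23941449*(-1) + 102400/23941449*(-1) + 1638400/23941449*(+1) + 640000/23941449*(+1) + 6400/23941449*(-1) + 102400/23941449*(+1) + 40000/23941449*(+1) = -4/9 (each basis 2-blade squares to minus the product of its generators' squares); cross terms between blades sharing an index anticommute and cancel; the commuting (index-disjoint) pairs give grade-4 terms 2*c*c'*(blade product), which cancel blade by blade — e1 e2 e3 e4: 102400/23941449 - 102400/23941449 = 0; e1 e2 e3 e5: -409600/23941449 + 409600/23941449 = 0; e1 e2 e3 e6: -256000/23941449 + 256000/23941449 = 0; e2 e3 e4 e5: -204800/23941449 + 204800/23941449 = 0; e2 e3 e4 e6: -128000/23941449 + 128000/23941449 = 0; e2 e3 e5 e6: 512000/23941449 - 512000/23941449 = 0 — confirming B is simple. So B^2 = -4/9.
B^2 = -4/9 — the series telescopes trigonometrically here: l = 2/3, alpha*l = pi/2, so exp(alpha B) = cos(pi/2) + (sin(pi/2)/(2/3))*B = 0 + (3/2)*B.
Answer: -320/1631*e1 e2 + 80/1631*e1 e3 + 1769/1631*e2 e3 + 160/1631*e2 e4 - 640/1631*e2 e5 - 400/1631*e2 e6 - 40/1631*e3 e4 + 160/1631*e3 e5 + 100/1631*e3 e6


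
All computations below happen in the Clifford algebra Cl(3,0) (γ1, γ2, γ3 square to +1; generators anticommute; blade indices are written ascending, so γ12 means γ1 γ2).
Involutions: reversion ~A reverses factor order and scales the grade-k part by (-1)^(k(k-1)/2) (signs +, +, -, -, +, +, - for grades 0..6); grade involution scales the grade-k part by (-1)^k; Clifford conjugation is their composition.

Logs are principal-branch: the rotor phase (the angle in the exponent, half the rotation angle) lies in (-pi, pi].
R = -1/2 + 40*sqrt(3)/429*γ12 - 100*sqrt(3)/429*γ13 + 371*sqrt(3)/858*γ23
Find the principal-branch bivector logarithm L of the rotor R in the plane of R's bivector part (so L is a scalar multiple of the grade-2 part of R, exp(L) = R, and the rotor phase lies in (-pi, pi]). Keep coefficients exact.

The scalar part of R is -1/2, and that scalar determines the rotor phase on the principal branch; recovering the unit plane as bivector-part over sine of the phase gives L = phase * plane.
Concretely: cos(phase) = -1/2 gives phase = ±2*pi/3, and since phase/sin(phase) is even the sign is immaterial: L = (phase/sin(phase)) * <R>_2 = (4*sqrt(3)*pi/9) * <R>_2.
Answer: 160*pi/1287*γ12 - 400*pi/1287*γ13 + 742*pi/1287*γ23
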